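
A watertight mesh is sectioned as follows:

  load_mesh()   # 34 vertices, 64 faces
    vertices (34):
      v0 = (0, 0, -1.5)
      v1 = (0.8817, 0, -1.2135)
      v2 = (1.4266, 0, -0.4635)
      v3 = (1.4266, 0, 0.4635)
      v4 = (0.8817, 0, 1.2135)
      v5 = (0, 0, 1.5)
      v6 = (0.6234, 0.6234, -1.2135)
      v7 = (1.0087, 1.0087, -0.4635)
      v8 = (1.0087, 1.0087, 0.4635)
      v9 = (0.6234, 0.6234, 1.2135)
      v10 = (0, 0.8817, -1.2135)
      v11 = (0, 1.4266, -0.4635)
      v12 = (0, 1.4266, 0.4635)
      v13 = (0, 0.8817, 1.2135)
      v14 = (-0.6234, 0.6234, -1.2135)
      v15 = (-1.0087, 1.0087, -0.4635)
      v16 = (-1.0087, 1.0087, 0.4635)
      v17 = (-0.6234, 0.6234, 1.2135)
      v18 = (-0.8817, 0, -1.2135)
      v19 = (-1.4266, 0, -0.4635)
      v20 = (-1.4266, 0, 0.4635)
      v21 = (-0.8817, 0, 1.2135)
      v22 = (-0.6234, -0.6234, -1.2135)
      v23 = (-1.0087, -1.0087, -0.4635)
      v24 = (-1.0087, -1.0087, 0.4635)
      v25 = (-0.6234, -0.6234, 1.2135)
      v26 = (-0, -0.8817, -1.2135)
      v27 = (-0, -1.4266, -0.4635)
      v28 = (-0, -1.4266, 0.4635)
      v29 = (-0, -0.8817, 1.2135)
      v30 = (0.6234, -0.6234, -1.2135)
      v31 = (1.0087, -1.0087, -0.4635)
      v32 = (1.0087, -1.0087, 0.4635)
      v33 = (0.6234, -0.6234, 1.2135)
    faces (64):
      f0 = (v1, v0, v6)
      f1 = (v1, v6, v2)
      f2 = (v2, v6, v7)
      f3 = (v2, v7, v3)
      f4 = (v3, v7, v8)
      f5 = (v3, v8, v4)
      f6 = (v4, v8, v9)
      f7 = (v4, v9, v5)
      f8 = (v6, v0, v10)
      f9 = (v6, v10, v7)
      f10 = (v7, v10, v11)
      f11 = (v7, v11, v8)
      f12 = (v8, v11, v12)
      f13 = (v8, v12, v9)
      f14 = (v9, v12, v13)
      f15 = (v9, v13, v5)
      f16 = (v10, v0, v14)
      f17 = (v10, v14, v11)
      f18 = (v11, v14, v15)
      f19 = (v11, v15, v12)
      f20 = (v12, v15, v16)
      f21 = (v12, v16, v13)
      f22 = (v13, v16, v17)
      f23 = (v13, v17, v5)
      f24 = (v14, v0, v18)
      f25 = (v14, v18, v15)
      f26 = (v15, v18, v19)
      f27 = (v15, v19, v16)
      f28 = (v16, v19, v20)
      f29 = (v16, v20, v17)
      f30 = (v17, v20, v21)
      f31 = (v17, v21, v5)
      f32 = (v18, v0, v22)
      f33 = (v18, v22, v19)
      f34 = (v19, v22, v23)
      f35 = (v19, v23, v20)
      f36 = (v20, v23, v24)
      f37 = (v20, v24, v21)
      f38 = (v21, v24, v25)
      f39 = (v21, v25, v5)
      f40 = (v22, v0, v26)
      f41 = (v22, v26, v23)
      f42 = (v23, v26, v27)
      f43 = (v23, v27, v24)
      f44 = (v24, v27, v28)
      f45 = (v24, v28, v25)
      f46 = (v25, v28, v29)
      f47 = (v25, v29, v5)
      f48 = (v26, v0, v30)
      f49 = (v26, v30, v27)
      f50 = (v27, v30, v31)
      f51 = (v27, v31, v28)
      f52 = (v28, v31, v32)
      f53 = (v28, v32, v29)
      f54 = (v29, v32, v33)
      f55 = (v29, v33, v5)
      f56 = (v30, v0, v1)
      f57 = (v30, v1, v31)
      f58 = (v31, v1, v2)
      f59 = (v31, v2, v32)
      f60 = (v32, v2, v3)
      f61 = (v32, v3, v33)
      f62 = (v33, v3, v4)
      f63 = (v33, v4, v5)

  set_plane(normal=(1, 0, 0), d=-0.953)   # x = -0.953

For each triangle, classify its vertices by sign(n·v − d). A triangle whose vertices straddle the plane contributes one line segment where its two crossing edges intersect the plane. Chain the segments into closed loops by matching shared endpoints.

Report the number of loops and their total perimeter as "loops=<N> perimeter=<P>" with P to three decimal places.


Straddling triangles (18 of 64):
  (v11,v14,v15) [++-] → (-0.953, 0.953, -0.571922)–(-0.953, 1.03178, -0.4635)  len=0.1340
  (v11,v15,v12) [+-+] → (-0.953, 1.03178, -0.4635)–(-0.953, 1.03178, -0.412311)  len=0.0512
  (v12,v15,v16) [+--] → (-0.953, 1.03178, -0.412311)–(-0.953, 1.03178, 0.4635)  len=0.8758
  (v12,v16,v13) [+-+] → (-0.953, 1.03178, 0.4635)–(-0.953, 1.00169, 0.504915)  len=0.0512
  (v13,v16,v17) [+-+] → (-0.953, 1.00169, 0.504915)–(-0.953, 0.953, 0.571922)  len=0.0828
  (v14,v18,v15) [++-] → (-0.953, 0.566302, -0.792437)–(-0.953, 0.953, -0.571922)  len=0.4452
  (v15,v18,v19) [-+-] → (-0.953, 0.566302, -0.792437)–(-0.953, 0, -1.11536)  len=0.6519
  (v16,v20,v17) [--+] → (-0.953, 0.367582, 0.905731)–(-0.953, 0.953, 0.571922)  len=0.6739
  (v17,v20,v21) [+-+] → (-0.953, 0.367582, 0.905731)–(-0.953, 0, 1.11536)  len=0.4232
  (v18,v22,v19) [++-] → (-0.953, -0.367582, -0.905731)–(-0.953, 0, -1.11536)  len=0.4232
  (v19,v22,v23) [-+-] → (-0.953, -0.367582, -0.905731)–(-0.953, -0.953, -0.571922)  len=0.6739
  (v20,v24,v21) [--+] → (-0.953, -0.566302, 0.792437)–(-0.953, 0, 1.11536)  len=0.6519
  (v21,v24,v25) [+-+] → (-0.953, -0.566302, 0.792437)–(-0.953, -0.953, 0.571922)  len=0.4452
  (v22,v26,v23) [++-] → (-0.953, -1.00169, -0.504915)–(-0.953, -0.953, -0.571922)  len=0.0828
  (v23,v26,v27) [-++] → (-0.953, -1.00169, -0.504915)–(-0.953, -1.03178, -0.4635)  len=0.0512
  (v23,v27,v24) [-+-] → (-0.953, -1.03178, -0.4635)–(-0.953, -1.03178, 0.412311)  len=0.8758
  (v24,v27,v28) [-++] → (-0.953, -1.03178, 0.412311)–(-0.953, -1.03178, 0.4635)  len=0.0512
  (v24,v28,v25) [-++] → (-0.953, -1.03178, 0.4635)–(-0.953, -0.953, 0.571922)  len=0.1340

Chained into 1 loop(s):
  loop 1: 18 segments, perimeter = 6.7783
Total perimeter = 6.778

loops=1 perimeter=6.778


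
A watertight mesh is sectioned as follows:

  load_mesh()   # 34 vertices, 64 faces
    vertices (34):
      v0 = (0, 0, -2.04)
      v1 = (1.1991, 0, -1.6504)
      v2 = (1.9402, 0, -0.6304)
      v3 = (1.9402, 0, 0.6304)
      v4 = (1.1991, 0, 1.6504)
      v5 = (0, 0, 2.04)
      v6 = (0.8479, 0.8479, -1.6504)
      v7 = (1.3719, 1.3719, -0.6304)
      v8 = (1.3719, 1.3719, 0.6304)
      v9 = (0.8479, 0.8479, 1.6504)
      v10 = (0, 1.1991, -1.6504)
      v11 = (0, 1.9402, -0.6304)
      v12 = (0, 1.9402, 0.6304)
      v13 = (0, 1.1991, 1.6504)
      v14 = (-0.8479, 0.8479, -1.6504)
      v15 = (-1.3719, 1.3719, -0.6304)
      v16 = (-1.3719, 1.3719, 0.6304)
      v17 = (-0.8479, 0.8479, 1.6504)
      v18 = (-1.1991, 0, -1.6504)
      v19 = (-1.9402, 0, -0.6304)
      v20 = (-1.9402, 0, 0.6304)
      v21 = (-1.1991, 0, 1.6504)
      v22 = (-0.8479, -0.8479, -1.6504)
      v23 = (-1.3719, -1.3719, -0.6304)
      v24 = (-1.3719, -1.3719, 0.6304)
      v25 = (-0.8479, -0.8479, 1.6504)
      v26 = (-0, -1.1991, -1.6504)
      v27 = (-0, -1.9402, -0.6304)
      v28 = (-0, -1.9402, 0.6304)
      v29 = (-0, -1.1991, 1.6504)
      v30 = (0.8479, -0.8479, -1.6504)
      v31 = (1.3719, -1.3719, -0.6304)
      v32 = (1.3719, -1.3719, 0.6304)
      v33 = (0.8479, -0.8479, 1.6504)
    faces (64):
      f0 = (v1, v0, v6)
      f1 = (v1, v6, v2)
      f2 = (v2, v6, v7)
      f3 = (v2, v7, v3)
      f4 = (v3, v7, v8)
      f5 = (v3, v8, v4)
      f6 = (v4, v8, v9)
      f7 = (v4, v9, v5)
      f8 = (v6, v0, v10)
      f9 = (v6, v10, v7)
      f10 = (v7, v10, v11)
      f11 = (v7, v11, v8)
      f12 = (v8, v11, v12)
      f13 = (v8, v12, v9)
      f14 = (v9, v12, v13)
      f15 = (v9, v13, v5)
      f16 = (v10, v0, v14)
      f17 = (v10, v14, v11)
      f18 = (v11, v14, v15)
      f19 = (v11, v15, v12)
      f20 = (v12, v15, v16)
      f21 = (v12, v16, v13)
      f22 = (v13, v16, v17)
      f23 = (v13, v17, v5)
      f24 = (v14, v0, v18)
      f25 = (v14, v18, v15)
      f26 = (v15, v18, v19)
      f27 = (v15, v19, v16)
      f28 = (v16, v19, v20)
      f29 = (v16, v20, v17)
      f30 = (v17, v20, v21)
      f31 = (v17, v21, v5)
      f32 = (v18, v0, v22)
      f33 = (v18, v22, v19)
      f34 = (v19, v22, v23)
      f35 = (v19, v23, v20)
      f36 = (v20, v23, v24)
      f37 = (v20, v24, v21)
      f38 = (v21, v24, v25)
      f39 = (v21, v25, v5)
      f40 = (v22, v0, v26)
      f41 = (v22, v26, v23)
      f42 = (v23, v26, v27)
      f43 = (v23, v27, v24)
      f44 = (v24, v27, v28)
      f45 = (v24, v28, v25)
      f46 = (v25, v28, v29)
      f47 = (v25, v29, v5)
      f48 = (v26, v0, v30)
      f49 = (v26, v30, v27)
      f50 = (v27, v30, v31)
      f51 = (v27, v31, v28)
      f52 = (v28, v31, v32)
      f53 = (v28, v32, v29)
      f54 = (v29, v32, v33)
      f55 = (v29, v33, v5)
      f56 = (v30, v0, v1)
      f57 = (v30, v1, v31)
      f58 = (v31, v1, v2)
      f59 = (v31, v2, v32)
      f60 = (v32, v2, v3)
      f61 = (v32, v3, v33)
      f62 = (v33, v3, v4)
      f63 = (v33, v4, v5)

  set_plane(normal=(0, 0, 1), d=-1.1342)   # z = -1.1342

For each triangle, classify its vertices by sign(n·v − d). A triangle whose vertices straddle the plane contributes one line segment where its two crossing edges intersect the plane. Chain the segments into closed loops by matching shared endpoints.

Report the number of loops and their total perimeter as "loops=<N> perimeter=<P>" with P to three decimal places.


Straddling triangles (16 of 64):
  (v1,v6,v2) [--+] → (1.40069, 0.418796, -1.1342)–(1.57415, 0, -1.1342)  len=0.4533
  (v2,v6,v7) [+-+] → (1.40069, 0.418796, -1.1342)–(1.11309, 1.11309, -1.1342)  len=0.7515
  (v6,v10,v7) [--+] → (0.694289, 1.28655, -1.1342)–(1.11309, 1.11309, -1.1342)  len=0.4533
  (v7,v10,v11) [+-+] → (0.694289, 1.28655, -1.1342)–(0, 1.57415, -1.1342)  len=0.7515
  (v10,v14,v11) [--+] → (-0.418796, 1.40069, -1.1342)–(0, 1.57415, -1.1342)  len=0.4533
  (v11,v14,v15) [+-+] → (-0.418796, 1.40069, -1.1342)–(-1.11309, 1.11309, -1.1342)  len=0.7515
  (v14,v18,v15) [--+] → (-1.28655, 0.694289, -1.1342)–(-1.11309, 1.11309, -1.1342)  len=0.4533
  (v15,v18,v19) [+-+] → (-1.28655, 0.694289, -1.1342)–(-1.57415, 0, -1.1342)  len=0.7515
  (v18,v22,v19) [--+] → (-1.40069, -0.418796, -1.1342)–(-1.57415, 0, -1.1342)  len=0.4533
  (v19,v22,v23) [+-+] → (-1.40069, -0.418796, -1.1342)–(-1.11309, -1.11309, -1.1342)  len=0.7515
  (v22,v26,v23) [--+] → (-0.694289, -1.28655, -1.1342)–(-1.11309, -1.11309, -1.1342)  len=0.4533
  (v23,v26,v27) [+-+] → (-0.694289, -1.28655, -1.1342)–(0, -1.57415, -1.1342)  len=0.7515
  (v26,v30,v27) [--+] → (0.418796, -1.40069, -1.1342)–(0, -1.57415, -1.1342)  len=0.4533
  (v27,v30,v31) [+-+] → (0.418796, -1.40069, -1.1342)–(1.11309, -1.11309, -1.1342)  len=0.7515
  (v30,v1,v31) [--+] → (1.28655, -0.694289, -1.1342)–(1.11309, -1.11309, -1.1342)  len=0.4533
  (v31,v1,v2) [+-+] → (1.28655, -0.694289, -1.1342)–(1.57415, 0, -1.1342)  len=0.7515

Chained into 1 loop(s):
  loop 1: 16 segments, perimeter = 9.6384
Total perimeter = 9.638

loops=1 perimeter=9.638


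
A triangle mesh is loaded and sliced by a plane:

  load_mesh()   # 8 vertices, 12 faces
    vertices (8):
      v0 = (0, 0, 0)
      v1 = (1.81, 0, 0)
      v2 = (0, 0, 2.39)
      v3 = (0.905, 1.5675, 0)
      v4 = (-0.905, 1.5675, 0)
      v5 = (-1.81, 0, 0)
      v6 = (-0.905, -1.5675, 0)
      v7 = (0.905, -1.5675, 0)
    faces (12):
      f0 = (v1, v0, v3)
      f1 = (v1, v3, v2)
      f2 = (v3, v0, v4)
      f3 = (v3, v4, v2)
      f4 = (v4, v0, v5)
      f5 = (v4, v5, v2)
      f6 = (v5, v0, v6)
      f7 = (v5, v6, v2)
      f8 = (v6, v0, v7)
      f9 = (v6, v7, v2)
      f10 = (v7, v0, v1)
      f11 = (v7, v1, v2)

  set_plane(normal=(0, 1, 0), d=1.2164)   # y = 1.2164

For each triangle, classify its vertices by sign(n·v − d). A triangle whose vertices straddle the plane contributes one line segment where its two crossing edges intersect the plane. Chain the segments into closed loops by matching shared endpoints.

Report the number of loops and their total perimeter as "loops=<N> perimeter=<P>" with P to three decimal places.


loops=1 perimeter=4.963

Straddling triangles (6 of 12):
  (v1,v0,v3) [--+] → (0.702292, 1.2164, 0)–(1.10771, 1.2164, 0)  len=0.4054
  (v1,v3,v2) [-+-] → (1.10771, 1.2164, 0)–(0.702292, 1.2164, 0.53533)  len=0.6715
  (v3,v0,v4) [+-+] → (0.702292, 1.2164, 0)–(-0.702292, 1.2164, 0)  len=1.4046
  (v3,v4,v2) [++-] → (-0.702292, 1.2164, 0.53533)–(0.702292, 1.2164, 0.53533)  len=1.4046
  (v4,v0,v5) [+--] → (-0.702292, 1.2164, 0)–(-1.10771, 1.2164, 0)  len=0.4054
  (v4,v5,v2) [+--] → (-1.10771, 1.2164, 0)–(-0.702292, 1.2164, 0.53533)  len=0.6715

Chained into 1 loop(s):
  loop 1: 6 segments, perimeter = 4.9630
Total perimeter = 4.963


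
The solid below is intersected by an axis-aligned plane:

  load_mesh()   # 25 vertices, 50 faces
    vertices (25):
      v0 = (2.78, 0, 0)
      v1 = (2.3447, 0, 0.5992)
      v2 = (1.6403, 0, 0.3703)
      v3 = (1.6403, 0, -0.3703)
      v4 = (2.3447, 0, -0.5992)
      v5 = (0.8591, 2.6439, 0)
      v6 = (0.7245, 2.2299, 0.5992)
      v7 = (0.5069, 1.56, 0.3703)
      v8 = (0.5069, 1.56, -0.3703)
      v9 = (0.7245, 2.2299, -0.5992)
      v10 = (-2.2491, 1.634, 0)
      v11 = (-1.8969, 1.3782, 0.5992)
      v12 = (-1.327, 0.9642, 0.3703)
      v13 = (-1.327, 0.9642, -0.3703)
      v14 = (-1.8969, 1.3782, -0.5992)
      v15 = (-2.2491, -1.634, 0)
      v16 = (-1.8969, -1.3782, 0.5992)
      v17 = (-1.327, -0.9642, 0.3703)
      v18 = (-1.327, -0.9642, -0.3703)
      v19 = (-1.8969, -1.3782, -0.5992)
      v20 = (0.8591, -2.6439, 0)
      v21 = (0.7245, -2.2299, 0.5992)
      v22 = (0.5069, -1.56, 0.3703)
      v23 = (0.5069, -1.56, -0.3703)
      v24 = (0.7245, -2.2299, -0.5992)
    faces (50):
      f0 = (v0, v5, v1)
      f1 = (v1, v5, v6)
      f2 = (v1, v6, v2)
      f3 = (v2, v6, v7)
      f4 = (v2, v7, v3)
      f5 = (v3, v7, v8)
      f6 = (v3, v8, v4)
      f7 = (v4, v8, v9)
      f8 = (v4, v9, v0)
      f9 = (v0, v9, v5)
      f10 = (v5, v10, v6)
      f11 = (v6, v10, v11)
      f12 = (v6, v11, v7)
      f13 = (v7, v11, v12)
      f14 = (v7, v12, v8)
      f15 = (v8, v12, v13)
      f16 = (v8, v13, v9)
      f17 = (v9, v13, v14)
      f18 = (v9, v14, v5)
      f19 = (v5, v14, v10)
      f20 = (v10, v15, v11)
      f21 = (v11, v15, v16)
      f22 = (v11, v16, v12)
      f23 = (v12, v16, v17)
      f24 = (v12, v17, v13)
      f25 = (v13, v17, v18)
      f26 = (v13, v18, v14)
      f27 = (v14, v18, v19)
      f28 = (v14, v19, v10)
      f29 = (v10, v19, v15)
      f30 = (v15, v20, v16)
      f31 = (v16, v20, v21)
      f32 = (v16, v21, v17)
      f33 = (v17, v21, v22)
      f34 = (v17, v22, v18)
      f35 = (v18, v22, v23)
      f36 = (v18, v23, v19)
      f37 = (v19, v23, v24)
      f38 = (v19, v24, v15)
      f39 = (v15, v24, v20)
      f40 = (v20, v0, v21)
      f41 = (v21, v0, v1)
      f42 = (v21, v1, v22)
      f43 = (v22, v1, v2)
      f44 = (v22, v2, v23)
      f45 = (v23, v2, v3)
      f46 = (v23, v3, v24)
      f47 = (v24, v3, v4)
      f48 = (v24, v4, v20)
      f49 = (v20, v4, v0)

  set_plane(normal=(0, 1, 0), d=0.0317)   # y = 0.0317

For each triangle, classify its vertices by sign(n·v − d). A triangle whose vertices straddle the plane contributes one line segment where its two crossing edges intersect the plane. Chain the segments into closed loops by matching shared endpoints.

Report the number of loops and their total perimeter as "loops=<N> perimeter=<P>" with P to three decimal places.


Straddling triangles (20 of 50):
  (v0,v5,v1) [-+-] → (2.75697, 0.0317, 0)–(2.32689, 0.0317, 0.592016)  len=0.7317
  (v1,v5,v6) [-++] → (2.32689, 0.0317, 0.592016)–(2.32167, 0.0317, 0.5992)  len=0.0089
  (v1,v6,v2) [-+-] → (2.32167, 0.0317, 0.5992)–(1.62728, 0.0317, 0.373554)  len=0.7301
  (v2,v6,v7) [-++] → (1.62728, 0.0317, 0.373554)–(1.61727, 0.0317, 0.3703)  len=0.0105
  (v2,v7,v3) [-+-] → (1.61727, 0.0317, 0.3703)–(1.61727, 0.0317, -0.355251)  len=0.7256
  (v3,v7,v8) [-++] → (1.61727, 0.0317, -0.355251)–(1.61727, 0.0317, -0.3703)  len=0.0150
  (v3,v8,v4) [-+-] → (1.61727, 0.0317, -0.3703)–(2.30735, 0.0317, -0.594549)  len=0.7256
  (v4,v8,v9) [-++] → (2.30735, 0.0317, -0.594549)–(2.32167, 0.0317, -0.5992)  len=0.0150
  (v4,v9,v0) [-+-] → (2.32167, 0.0317, -0.5992)–(2.75078, 0.0317, -0.00851816)  len=0.7301
  (v0,v9,v5) [-++] → (2.75078, 0.0317, -0.00851816)–(2.75697, 0.0317, 0)  len=0.0105
  (v10,v15,v11) [+-+] → (-2.2491, 0.0317, 0)–(-2.05434, 0.0317, 0.331348)  len=0.3843
  (v11,v15,v16) [+--] → (-2.05434, 0.0317, 0.331348)–(-1.8969, 0.0317, 0.5992)  len=0.3107
  (v11,v16,v12) [+-+] → (-1.8969, 0.0317, 0.5992)–(-1.55387, 0.0317, 0.461424)  len=0.3697
  (v12,v16,v17) [+--] → (-1.55387, 0.0317, 0.461424)–(-1.327, 0.0317, 0.3703)  len=0.2445
  (v12,v17,v13) [+-+] → (-1.327, 0.0317, 0.3703)–(-1.327, 0.0317, -0.0121744)  len=0.3825
  (v13,v17,v18) [+--] → (-1.327, 0.0317, -0.0121744)–(-1.327, 0.0317, -0.3703)  len=0.3581
  (v13,v18,v14) [+-+] → (-1.327, 0.0317, -0.3703)–(-1.5693, 0.0317, -0.46762)  len=0.2611
  (v14,v18,v19) [+--] → (-1.5693, 0.0317, -0.46762)–(-1.8969, 0.0317, -0.5992)  len=0.3530
  (v14,v19,v10) [+-+] → (-1.8969, 0.0317, -0.5992)–(-2.06175, 0.0317, -0.318737)  len=0.3253
  (v10,v19,v15) [+--] → (-2.06175, 0.0317, -0.318737)–(-2.2491, 0.0317, 0)  len=0.3697

Chained into 2 loop(s):
  loop 1: 10 segments, perimeter = 3.7032
  loop 2: 10 segments, perimeter = 3.3590
Total perimeter = 7.062

loops=2 perimeter=7.062


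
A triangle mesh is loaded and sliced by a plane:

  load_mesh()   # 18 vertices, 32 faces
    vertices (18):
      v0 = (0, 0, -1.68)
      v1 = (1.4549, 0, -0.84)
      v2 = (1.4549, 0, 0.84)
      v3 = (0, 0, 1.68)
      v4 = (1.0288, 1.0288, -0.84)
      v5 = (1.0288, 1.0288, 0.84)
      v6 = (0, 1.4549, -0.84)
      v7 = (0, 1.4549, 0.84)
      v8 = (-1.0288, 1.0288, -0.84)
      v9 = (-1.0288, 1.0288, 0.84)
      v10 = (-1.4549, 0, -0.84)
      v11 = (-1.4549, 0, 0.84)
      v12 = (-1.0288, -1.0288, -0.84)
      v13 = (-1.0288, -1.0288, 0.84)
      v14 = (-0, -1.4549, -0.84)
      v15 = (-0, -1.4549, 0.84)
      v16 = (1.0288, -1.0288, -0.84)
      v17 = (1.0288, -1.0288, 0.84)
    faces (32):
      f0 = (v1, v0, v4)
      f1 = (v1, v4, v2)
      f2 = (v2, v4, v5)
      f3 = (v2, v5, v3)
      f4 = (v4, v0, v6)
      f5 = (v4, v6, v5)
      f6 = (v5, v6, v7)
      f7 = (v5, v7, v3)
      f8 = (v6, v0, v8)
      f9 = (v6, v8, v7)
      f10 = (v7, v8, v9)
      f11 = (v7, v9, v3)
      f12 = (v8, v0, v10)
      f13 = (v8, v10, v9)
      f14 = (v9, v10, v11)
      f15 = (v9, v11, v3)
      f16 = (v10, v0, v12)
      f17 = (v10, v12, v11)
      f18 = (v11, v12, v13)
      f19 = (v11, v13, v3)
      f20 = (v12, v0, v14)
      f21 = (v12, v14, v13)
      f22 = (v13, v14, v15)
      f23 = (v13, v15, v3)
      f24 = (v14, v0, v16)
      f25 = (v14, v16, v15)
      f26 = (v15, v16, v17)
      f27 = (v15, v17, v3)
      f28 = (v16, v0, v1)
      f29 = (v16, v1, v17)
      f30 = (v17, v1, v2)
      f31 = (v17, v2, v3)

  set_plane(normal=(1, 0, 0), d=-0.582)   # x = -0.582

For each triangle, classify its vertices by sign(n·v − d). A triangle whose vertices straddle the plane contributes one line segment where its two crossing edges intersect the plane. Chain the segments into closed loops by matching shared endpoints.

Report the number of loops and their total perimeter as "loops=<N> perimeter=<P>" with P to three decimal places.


loops=1 perimeter=8.672

Straddling triangles (12 of 32):
  (v6,v0,v8) [++-] → (-0.582, 0.582, -1.20481)–(-0.582, 1.21385, -0.84)  len=0.7296
  (v6,v8,v7) [+-+] → (-0.582, 1.21385, -0.84)–(-0.582, 1.21385, -0.110389)  len=0.7296
  (v7,v8,v9) [+--] → (-0.582, 1.21385, -0.110389)–(-0.582, 1.21385, 0.84)  len=0.9504
  (v7,v9,v3) [+-+] → (-0.582, 1.21385, 0.84)–(-0.582, 0.582, 1.20481)  len=0.7296
  (v8,v0,v10) [-+-] → (-0.582, 0.582, -1.20481)–(-0.582, 0, -1.34398)  len=0.5984
  (v9,v11,v3) [--+] → (-0.582, 0, 1.34398)–(-0.582, 0.582, 1.20481)  len=0.5984
  (v10,v0,v12) [-+-] → (-0.582, 0, -1.34398)–(-0.582, -0.582, -1.20481)  len=0.5984
  (v11,v13,v3) [--+] → (-0.582, -0.582, 1.20481)–(-0.582, 0, 1.34398)  len=0.5984
  (v12,v0,v14) [-++] → (-0.582, -0.582, -1.20481)–(-0.582, -1.21385, -0.84)  len=0.7296
  (v12,v14,v13) [-+-] → (-0.582, -1.21385, -0.84)–(-0.582, -1.21385, 0.110389)  len=0.9504
  (v13,v14,v15) [-++] → (-0.582, -1.21385, 0.110389)–(-0.582, -1.21385, 0.84)  len=0.7296
  (v13,v15,v3) [-++] → (-0.582, -1.21385, 0.84)–(-0.582, -0.582, 1.20481)  len=0.7296

Chained into 1 loop(s):
  loop 1: 12 segments, perimeter = 8.6720
Total perimeter = 8.672


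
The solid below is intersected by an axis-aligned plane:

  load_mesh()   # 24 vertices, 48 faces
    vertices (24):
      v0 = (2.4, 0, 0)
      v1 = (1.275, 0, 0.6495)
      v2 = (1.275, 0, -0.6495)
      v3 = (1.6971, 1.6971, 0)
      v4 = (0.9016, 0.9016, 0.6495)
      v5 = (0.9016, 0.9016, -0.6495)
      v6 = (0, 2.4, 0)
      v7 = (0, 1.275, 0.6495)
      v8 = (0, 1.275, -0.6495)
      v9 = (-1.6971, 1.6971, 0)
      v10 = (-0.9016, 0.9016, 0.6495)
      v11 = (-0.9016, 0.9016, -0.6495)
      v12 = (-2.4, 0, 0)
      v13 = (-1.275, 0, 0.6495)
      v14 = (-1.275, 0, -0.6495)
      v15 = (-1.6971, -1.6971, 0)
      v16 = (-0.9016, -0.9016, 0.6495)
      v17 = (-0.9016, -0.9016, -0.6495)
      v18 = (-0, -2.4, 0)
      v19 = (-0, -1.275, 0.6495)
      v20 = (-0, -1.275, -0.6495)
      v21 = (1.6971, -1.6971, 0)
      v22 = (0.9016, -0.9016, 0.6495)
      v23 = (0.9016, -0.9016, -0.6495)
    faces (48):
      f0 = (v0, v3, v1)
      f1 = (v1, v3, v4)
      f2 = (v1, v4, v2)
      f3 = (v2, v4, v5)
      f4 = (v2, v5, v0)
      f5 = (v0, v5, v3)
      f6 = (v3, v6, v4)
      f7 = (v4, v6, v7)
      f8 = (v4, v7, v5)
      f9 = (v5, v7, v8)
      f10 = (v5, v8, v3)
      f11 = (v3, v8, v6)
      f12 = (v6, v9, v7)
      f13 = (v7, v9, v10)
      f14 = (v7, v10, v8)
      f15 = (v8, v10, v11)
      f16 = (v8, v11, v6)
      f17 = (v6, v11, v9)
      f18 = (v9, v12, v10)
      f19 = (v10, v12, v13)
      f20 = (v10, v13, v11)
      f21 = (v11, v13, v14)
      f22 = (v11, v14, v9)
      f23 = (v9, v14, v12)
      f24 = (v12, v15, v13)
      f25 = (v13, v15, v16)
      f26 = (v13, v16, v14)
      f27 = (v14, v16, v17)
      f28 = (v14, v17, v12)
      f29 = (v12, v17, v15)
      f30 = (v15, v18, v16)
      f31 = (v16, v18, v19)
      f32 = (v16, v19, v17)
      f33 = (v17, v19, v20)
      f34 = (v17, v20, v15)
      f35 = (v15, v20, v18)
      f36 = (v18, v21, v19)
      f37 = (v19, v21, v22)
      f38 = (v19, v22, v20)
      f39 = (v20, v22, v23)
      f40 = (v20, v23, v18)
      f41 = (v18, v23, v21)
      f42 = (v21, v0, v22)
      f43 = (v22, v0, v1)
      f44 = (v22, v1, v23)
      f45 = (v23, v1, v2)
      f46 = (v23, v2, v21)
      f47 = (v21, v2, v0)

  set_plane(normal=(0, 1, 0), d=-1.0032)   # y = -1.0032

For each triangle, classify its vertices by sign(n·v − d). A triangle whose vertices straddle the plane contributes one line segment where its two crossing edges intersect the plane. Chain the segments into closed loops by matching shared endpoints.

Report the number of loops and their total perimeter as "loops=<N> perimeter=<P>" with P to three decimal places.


loops=2 perimeter=8.557

Straddling triangles (16 of 48):
  (v12,v15,v13) [+-+] → (-1.9845, -1.0032, 0)–(-1.52451, -1.0032, 0.265564)  len=0.5311
  (v13,v15,v16) [+-+] → (-1.52451, -1.0032, 0.265564)–(-1.0032, -1.0032, 0.566547)  len=0.6020
  (v12,v17,v15) [++-] → (-1.0032, -1.0032, -0.566547)–(-1.9845, -1.0032, 0)  len=1.1331
  (v15,v18,v16) [--+] → (-0.840466, -1.0032, 0.60546)–(-1.0032, -1.0032, 0.566547)  len=0.1673
  (v16,v18,v19) [+--] → (-0.840466, -1.0032, 0.60546)–(-0.65628, -1.0032, 0.6495)  len=0.1894
  (v16,v19,v17) [+-+] → (-0.65628, -1.0032, 0.6495)–(-0.65628, -1.0032, -0.29605)  len=0.9455
  (v17,v19,v20) [+--] → (-0.65628, -1.0032, -0.29605)–(-0.65628, -1.0032, -0.6495)  len=0.3535
  (v17,v20,v15) [+--] → (-0.65628, -1.0032, -0.6495)–(-1.0032, -1.0032, -0.566547)  len=0.3567
  (v19,v21,v22) [--+] → (1.0032, -1.0032, 0.566547)–(0.65628, -1.0032, 0.6495)  len=0.3567
  (v19,v22,v20) [-+-] → (0.65628, -1.0032, 0.6495)–(0.65628, -1.0032, 0.29605)  len=0.3535
  (v20,v22,v23) [-++] → (0.65628, -1.0032, 0.29605)–(0.65628, -1.0032, -0.6495)  len=0.9455
  (v20,v23,v18) [-+-] → (0.65628, -1.0032, -0.6495)–(0.840466, -1.0032, -0.60546)  len=0.1894
  (v18,v23,v21) [-+-] → (0.840466, -1.0032, -0.60546)–(1.0032, -1.0032, -0.566547)  len=0.1673
  (v21,v0,v22) [-++] → (1.9845, -1.0032, 0)–(1.0032, -1.0032, 0.566547)  len=1.1331
  (v23,v2,v21) [++-] → (1.52451, -1.0032, -0.265564)–(1.0032, -1.0032, -0.566547)  len=0.6020
  (v21,v2,v0) [-++] → (1.52451, -1.0032, -0.265564)–(1.9845, -1.0032, 0)  len=0.5311

Chained into 2 loop(s):
  loop 1: 8 segments, perimeter = 4.2786
  loop 2: 8 segments, perimeter = 4.2786
Total perimeter = 8.557


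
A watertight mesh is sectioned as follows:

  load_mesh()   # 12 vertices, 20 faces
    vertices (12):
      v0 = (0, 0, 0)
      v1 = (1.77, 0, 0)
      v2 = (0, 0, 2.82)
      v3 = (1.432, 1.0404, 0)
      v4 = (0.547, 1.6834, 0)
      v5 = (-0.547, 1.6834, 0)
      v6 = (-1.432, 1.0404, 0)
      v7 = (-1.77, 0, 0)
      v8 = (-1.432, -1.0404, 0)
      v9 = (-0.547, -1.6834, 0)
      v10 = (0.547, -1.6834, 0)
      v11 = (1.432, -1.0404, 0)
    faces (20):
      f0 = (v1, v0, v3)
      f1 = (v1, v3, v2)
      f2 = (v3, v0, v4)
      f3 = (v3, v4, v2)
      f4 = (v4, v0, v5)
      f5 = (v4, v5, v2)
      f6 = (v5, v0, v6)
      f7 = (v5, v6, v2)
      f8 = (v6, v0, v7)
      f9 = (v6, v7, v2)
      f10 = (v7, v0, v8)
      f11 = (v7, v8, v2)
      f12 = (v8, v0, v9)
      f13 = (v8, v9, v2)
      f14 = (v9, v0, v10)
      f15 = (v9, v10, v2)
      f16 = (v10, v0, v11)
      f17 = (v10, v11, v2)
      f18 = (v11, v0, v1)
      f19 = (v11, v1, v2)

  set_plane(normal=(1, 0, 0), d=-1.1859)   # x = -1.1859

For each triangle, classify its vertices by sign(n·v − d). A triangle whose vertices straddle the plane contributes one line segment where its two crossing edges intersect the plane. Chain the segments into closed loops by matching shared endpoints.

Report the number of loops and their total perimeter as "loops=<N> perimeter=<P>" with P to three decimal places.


loops=1 perimeter=5.583

Straddling triangles (8 of 20):
  (v5,v0,v6) [++-] → (-1.1859, 0.861599, 0)–(-1.1859, 1.2192, 0)  len=0.3576
  (v5,v6,v2) [+-+] → (-1.1859, 1.2192, 0)–(-1.1859, 0.861599, 0.484638)  len=0.6023
  (v6,v0,v7) [-+-] → (-1.1859, 0.861599, 0)–(-1.1859, 0, 0)  len=0.8616
  (v6,v7,v2) [--+] → (-1.1859, 0, 0.9306)–(-1.1859, 0.861599, 0.484638)  len=0.9702
  (v7,v0,v8) [-+-] → (-1.1859, 0, 0)–(-1.1859, -0.861599, 0)  len=0.8616
  (v7,v8,v2) [--+] → (-1.1859, -0.861599, 0.484638)–(-1.1859, 0, 0.9306)  len=0.9702
  (v8,v0,v9) [-++] → (-1.1859, -0.861599, 0)–(-1.1859, -1.2192, 0)  len=0.3576
  (v8,v9,v2) [-++] → (-1.1859, -1.2192, 0)–(-1.1859, -0.861599, 0.484638)  len=0.6023

Chained into 1 loop(s):
  loop 1: 8 segments, perimeter = 5.5833
Total perimeter = 5.583


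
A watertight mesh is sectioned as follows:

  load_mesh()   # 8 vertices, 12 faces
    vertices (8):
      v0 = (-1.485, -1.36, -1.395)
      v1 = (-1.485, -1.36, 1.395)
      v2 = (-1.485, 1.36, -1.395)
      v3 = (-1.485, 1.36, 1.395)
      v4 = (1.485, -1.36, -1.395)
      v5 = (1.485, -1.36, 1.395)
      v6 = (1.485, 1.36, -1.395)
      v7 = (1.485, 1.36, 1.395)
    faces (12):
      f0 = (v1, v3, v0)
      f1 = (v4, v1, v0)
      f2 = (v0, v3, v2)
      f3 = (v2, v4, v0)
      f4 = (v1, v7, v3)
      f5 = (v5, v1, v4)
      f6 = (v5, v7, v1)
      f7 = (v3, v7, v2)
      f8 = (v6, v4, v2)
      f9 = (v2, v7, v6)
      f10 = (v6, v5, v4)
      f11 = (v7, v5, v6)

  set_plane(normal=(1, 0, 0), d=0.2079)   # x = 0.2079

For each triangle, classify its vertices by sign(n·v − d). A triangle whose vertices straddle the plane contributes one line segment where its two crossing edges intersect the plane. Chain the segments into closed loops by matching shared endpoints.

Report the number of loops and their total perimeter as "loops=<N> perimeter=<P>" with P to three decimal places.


Straddling triangles (8 of 12):
  (v4,v1,v0) [+--] → (0.2079, -1.36, -0.1953)–(0.2079, -1.36, -1.395)  len=1.1997
  (v2,v4,v0) [-+-] → (0.2079, -0.1904, -1.395)–(0.2079, -1.36, -1.395)  len=1.1696
  (v1,v7,v3) [-+-] → (0.2079, 0.1904, 1.395)–(0.2079, 1.36, 1.395)  len=1.1696
  (v5,v1,v4) [+-+] → (0.2079, -1.36, 1.395)–(0.2079, -1.36, -0.1953)  len=1.5903
  (v5,v7,v1) [++-] → (0.2079, 0.1904, 1.395)–(0.2079, -1.36, 1.395)  len=1.5504
  (v3,v7,v2) [-+-] → (0.2079, 1.36, 1.395)–(0.2079, 1.36, 0.1953)  len=1.1997
  (v6,v4,v2) [++-] → (0.2079, -0.1904, -1.395)–(0.2079, 1.36, -1.395)  len=1.5504
  (v2,v7,v6) [-++] → (0.2079, 1.36, 0.1953)–(0.2079, 1.36, -1.395)  len=1.5903

Chained into 1 loop(s):
  loop 1: 8 segments, perimeter = 11.0200
Total perimeter = 11.020

loops=1 perimeter=11.020


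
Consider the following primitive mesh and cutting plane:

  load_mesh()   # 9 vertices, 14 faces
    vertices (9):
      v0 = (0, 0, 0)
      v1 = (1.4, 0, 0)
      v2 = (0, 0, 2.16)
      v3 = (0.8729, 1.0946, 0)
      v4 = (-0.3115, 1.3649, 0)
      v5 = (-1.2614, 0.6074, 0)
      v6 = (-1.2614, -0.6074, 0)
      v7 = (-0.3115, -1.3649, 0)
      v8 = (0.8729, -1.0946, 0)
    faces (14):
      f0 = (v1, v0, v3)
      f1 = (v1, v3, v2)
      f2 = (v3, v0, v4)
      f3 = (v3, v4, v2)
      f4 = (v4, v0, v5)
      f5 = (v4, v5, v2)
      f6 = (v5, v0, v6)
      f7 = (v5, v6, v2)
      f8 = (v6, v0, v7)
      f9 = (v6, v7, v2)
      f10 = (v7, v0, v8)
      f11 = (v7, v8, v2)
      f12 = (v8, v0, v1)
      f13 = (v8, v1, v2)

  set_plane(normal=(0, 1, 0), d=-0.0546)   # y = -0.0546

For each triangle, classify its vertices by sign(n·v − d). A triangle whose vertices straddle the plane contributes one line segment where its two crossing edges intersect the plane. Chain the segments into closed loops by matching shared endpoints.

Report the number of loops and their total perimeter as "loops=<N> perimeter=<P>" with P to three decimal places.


loops=1 perimeter=7.565

Straddling triangles (8 of 14):
  (v5,v0,v6) [++-] → (-0.113389, -0.0546, 0)–(-1.2614, -0.0546, 0)  len=1.1480
  (v5,v6,v2) [+-+] → (-1.2614, -0.0546, 0)–(-0.113389, -0.0546, 1.96583)  len=2.2765
  (v6,v0,v7) [-+-] → (-0.113389, -0.0546, 0)–(-0.0124609, -0.0546, 0)  len=0.1009
  (v6,v7,v2) [--+] → (-0.0124609, -0.0546, 2.07359)–(-0.113389, -0.0546, 1.96583)  len=0.1476
  (v7,v0,v8) [-+-] → (-0.0124609, -0.0546, 0)–(0.0435413, -0.0546, 0)  len=0.0560
  (v7,v8,v2) [--+] → (0.0435413, -0.0546, 2.05226)–(-0.0124609, -0.0546, 2.07359)  len=0.0599
  (v8,v0,v1) [-++] → (0.0435413, -0.0546, 0)–(1.37371, -0.0546, 0)  len=1.3302
  (v8,v1,v2) [-++] → (1.37371, -0.0546, 0)–(0.0435413, -0.0546, 2.05226)  len=2.4456

Chained into 1 loop(s):
  loop 1: 8 segments, perimeter = 7.5648
Total perimeter = 7.565


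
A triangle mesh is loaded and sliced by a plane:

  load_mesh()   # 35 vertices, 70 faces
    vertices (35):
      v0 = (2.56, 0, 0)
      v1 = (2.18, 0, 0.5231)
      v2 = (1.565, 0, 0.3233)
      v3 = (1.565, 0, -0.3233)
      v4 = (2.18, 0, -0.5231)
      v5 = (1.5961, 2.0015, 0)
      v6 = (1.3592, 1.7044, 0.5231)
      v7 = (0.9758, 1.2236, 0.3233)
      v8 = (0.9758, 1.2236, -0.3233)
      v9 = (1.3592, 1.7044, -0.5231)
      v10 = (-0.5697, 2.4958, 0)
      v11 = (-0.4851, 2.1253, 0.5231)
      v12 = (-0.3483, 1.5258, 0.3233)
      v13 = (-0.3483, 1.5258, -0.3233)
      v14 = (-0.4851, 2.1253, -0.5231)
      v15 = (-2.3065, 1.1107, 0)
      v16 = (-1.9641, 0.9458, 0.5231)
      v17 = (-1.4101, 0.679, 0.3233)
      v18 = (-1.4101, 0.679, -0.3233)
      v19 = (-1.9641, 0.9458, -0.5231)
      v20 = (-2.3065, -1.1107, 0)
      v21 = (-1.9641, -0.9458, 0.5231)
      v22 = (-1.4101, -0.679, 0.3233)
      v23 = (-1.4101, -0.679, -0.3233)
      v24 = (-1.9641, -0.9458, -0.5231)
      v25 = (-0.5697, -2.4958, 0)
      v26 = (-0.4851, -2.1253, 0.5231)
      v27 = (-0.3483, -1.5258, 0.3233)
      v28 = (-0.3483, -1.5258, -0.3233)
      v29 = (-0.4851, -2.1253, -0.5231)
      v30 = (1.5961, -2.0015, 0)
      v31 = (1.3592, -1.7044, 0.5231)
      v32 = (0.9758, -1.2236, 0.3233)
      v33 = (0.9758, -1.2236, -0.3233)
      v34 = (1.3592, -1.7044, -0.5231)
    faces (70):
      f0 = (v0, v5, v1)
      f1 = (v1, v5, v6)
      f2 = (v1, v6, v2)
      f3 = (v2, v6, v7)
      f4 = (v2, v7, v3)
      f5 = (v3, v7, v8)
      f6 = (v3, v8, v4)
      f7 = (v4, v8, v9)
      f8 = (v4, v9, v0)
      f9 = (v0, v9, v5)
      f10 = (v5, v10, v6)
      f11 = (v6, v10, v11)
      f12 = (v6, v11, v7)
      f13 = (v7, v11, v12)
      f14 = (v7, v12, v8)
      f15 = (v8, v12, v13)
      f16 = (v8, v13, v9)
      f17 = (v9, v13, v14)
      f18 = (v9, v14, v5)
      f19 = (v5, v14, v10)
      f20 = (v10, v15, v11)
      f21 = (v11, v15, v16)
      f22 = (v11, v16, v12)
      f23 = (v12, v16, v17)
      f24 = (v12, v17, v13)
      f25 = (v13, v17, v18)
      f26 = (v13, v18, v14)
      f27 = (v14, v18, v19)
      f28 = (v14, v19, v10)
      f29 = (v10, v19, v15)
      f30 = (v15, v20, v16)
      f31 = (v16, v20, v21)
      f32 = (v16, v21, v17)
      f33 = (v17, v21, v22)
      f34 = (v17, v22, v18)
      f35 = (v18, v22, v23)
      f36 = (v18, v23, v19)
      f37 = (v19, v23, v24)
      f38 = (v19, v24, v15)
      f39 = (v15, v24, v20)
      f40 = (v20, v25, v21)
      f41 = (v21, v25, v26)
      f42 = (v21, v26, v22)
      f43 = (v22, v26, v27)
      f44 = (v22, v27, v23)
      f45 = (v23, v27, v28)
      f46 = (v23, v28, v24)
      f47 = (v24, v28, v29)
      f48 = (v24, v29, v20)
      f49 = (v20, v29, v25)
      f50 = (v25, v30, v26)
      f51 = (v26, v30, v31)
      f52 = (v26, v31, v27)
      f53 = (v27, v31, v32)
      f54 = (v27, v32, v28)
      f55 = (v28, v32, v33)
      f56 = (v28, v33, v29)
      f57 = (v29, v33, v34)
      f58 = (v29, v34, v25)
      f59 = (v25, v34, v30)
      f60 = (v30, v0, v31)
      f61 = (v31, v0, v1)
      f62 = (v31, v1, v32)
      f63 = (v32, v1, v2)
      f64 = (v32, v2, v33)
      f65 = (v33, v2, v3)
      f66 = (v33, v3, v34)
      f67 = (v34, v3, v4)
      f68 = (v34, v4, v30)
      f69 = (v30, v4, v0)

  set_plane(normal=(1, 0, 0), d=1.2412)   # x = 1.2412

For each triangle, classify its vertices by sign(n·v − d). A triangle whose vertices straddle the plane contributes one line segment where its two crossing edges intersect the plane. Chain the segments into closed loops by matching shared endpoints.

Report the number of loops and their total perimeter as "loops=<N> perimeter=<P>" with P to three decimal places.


loops=2 perimeter=8.134

Straddling triangles (24 of 70):
  (v2,v6,v7) [++-] → (1.2412, 1.55642, 0.461607)–(1.2412, 0.67244, 0.3233)  len=0.8947
  (v2,v7,v3) [+-+] → (1.2412, 0.67244, 0.3233)–(1.2412, 0.67244, 0.0320447)  len=0.2913
  (v3,v7,v8) [+--] → (1.2412, 0.67244, 0.0320447)–(1.2412, 0.67244, -0.3233)  len=0.3553
  (v3,v8,v4) [+-+] → (1.2412, 0.67244, -0.3233)–(1.2412, 0.953924, -0.367335)  len=0.2849
  (v4,v8,v9) [+-+] → (1.2412, 0.953924, -0.367335)–(1.2412, 1.55642, -0.461607)  len=0.6098
  (v5,v10,v6) [+-+] → (1.2412, 2.0825, 0)–(1.2412, 1.75281, 0.491099)  len=0.5915
  (v6,v10,v11) [+--] → (1.2412, 1.75281, 0.491099)–(1.2412, 1.73133, 0.5231)  len=0.0385
  (v6,v11,v7) [+--] → (1.2412, 1.73133, 0.5231)–(1.2412, 1.55642, 0.461607)  len=0.1854
  (v8,v13,v9) [--+] → (1.2412, 1.69206, -0.509292)–(1.2412, 1.55642, -0.461607)  len=0.1438
  (v9,v13,v14) [+--] → (1.2412, 1.69206, -0.509292)–(1.2412, 1.73133, -0.5231)  len=0.0416
  (v9,v14,v5) [+-+] → (1.2412, 1.73133, -0.5231)–(1.2412, 2.02261, -0.0892025)  len=0.5226
  (v5,v14,v10) [+--] → (1.2412, 2.02261, -0.0892025)–(1.2412, 2.0825, 0)  len=0.1074
  (v25,v30,v26) [-+-] → (1.2412, -2.0825, 0)–(1.2412, -2.02261, 0.0892025)  len=0.1074
  (v26,v30,v31) [-++] → (1.2412, -2.02261, 0.0892025)–(1.2412, -1.73133, 0.5231)  len=0.5226
  (v26,v31,v27) [-+-] → (1.2412, -1.73133, 0.5231)–(1.2412, -1.69206, 0.509292)  len=0.0416
  (v27,v31,v32) [-+-] → (1.2412, -1.69206, 0.509292)–(1.2412, -1.55642, 0.461607)  len=0.1438
  (v29,v33,v34) [--+] → (1.2412, -1.55642, -0.461607)–(1.2412, -1.73133, -0.5231)  len=0.1854
  (v29,v34,v25) [-+-] → (1.2412, -1.73133, -0.5231)–(1.2412, -1.75281, -0.491099)  len=0.0385
  (v25,v34,v30) [-++] → (1.2412, -1.75281, -0.491099)–(1.2412, -2.0825, 0)  len=0.5915
  (v31,v1,v32) [++-] → (1.2412, -0.953924, 0.367335)–(1.2412, -1.55642, 0.461607)  len=0.6098
  (v32,v1,v2) [-++] → (1.2412, -0.953924, 0.367335)–(1.2412, -0.67244, 0.3233)  len=0.2849
  (v32,v2,v33) [-+-] → (1.2412, -0.67244, 0.3233)–(1.2412, -0.67244, -0.0320447)  len=0.3553
  (v33,v2,v3) [-++] → (1.2412, -0.67244, -0.0320447)–(1.2412, -0.67244, -0.3233)  len=0.2913
  (v33,v3,v34) [-++] → (1.2412, -0.67244, -0.3233)–(1.2412, -1.55642, -0.461607)  len=0.8947

Chained into 2 loop(s):
  loop 1: 12 segments, perimeter = 4.0670
  loop 2: 12 segments, perimeter = 4.0670
Total perimeter = 8.134


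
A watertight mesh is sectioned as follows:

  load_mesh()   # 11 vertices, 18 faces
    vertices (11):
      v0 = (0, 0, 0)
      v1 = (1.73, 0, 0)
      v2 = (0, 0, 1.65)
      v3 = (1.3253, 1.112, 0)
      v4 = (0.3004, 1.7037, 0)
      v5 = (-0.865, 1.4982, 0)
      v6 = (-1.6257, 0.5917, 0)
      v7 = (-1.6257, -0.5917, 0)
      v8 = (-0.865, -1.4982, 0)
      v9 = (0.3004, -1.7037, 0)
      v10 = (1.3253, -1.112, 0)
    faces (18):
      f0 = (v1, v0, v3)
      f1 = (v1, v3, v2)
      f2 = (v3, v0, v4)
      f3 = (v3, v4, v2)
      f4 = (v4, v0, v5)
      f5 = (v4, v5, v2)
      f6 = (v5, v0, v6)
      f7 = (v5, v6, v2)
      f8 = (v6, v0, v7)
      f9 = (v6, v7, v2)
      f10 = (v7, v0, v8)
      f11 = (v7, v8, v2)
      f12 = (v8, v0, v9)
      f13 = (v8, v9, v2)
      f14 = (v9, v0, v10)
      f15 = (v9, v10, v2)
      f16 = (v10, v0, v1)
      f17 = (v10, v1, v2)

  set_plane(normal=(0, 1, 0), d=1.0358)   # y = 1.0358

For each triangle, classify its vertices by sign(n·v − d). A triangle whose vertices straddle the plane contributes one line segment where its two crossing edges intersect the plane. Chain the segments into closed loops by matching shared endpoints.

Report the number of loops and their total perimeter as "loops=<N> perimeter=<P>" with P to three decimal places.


Straddling triangles (8 of 18):
  (v1,v0,v3) [--+] → (1.23448, 1.0358, 0)–(1.35303, 1.0358, 0)  len=0.1185
  (v1,v3,v2) [-+-] → (1.35303, 1.0358, 0)–(1.23448, 1.0358, 0.113067)  len=0.1638
  (v3,v0,v4) [+-+] → (1.23448, 1.0358, 0)–(0.182634, 1.0358, 0)  len=1.0518
  (v3,v4,v2) [++-] → (0.182634, 1.0358, 0.646848)–(1.23448, 1.0358, 0.113067)  len=1.1795
  (v4,v0,v5) [+-+] → (0.182634, 1.0358, 0)–(-0.598029, 1.0358, 0)  len=0.7807
  (v4,v5,v2) [++-] → (-0.598029, 1.0358, 0.509251)–(0.182634, 1.0358, 0.646848)  len=0.7927
  (v5,v0,v6) [+--] → (-0.598029, 1.0358, 0)–(-1.25303, 1.0358, 0)  len=0.6550
  (v5,v6,v2) [+--] → (-1.25303, 1.0358, 0)–(-0.598029, 1.0358, 0.509251)  len=0.8297

Chained into 1 loop(s):
  loop 1: 8 segments, perimeter = 5.5718
Total perimeter = 5.572

loops=1 perimeter=5.572


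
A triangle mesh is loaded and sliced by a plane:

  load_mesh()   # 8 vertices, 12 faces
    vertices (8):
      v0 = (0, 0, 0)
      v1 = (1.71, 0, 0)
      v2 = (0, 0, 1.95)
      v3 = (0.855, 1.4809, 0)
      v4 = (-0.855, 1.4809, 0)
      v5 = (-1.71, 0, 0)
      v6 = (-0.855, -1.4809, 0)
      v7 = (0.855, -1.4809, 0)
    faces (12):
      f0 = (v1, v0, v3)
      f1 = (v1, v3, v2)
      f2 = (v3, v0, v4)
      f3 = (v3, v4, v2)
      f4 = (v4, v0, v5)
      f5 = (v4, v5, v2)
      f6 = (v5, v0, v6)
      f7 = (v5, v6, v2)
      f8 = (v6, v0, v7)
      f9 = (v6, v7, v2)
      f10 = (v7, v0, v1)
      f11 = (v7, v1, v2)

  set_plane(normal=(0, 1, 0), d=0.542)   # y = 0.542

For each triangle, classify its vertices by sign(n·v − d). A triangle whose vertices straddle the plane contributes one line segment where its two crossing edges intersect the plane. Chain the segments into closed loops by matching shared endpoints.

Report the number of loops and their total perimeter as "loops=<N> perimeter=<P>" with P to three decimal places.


loops=1 perimeter=6.709

Straddling triangles (6 of 12):
  (v1,v0,v3) [--+] → (0.312925, 0.542, 0)–(1.39708, 0.542, 0)  len=1.0842
  (v1,v3,v2) [-+-] → (1.39708, 0.542, 0)–(0.312925, 0.542, 1.23631)  len=1.6443
  (v3,v0,v4) [+-+] → (0.312925, 0.542, 0)–(-0.312925, 0.542, 0)  len=0.6258
  (v3,v4,v2) [++-] → (-0.312925, 0.542, 1.23631)–(0.312925, 0.542, 1.23631)  len=0.6258
  (v4,v0,v5) [+--] → (-0.312925, 0.542, 0)–(-1.39708, 0.542, 0)  len=1.0842
  (v4,v5,v2) [+--] → (-1.39708, 0.542, 0)–(-0.312925, 0.542, 1.23631)  len=1.6443

Chained into 1 loop(s):
  loop 1: 6 segments, perimeter = 6.7087
Total perimeter = 6.709


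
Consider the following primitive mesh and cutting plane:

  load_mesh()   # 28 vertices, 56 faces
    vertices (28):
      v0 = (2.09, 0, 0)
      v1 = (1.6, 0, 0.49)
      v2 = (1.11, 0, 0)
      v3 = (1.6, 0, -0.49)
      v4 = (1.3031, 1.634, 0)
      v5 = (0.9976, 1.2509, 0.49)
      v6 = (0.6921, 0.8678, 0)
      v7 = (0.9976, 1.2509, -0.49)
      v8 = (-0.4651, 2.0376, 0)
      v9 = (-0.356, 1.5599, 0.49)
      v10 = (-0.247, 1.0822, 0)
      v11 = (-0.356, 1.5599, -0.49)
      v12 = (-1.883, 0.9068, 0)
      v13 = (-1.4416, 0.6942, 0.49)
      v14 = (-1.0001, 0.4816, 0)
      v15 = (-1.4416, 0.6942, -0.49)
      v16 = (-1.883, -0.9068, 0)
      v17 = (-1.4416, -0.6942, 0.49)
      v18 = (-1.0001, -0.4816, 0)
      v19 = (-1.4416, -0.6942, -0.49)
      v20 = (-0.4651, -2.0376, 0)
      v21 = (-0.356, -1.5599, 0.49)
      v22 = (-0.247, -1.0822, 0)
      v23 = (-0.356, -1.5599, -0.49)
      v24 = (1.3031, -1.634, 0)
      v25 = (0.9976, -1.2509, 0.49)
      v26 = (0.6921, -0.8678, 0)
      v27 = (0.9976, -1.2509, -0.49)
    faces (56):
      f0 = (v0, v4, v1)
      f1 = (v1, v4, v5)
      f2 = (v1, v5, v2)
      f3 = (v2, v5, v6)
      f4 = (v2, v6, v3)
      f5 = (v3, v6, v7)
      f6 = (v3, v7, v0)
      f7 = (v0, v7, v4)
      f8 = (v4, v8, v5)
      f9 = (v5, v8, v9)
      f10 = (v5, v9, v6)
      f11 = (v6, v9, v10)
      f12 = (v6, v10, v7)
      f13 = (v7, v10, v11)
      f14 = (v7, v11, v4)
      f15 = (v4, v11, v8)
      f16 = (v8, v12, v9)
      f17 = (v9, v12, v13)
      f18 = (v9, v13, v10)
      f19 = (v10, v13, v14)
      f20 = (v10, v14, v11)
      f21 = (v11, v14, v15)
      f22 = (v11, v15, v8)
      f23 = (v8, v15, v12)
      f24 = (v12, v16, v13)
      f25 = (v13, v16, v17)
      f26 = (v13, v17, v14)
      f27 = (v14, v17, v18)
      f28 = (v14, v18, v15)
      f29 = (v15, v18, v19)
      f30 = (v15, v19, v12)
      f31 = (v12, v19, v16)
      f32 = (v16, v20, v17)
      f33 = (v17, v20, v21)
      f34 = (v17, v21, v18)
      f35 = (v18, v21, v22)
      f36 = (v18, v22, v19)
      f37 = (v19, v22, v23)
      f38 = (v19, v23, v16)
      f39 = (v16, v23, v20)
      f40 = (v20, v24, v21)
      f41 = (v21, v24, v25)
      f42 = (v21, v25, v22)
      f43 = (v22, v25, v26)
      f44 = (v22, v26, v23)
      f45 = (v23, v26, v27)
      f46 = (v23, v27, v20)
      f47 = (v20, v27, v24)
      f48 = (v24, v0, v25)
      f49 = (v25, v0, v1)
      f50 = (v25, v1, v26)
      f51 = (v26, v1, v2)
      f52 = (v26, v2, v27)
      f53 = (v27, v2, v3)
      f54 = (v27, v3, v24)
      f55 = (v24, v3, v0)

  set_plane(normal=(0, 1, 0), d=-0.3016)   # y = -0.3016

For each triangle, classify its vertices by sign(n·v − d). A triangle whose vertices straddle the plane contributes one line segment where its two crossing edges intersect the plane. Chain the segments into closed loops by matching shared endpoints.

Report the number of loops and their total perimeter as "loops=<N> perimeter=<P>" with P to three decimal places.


Straddling triangles (16 of 56):
  (v12,v16,v13) [+-+] → (-1.883, -0.3016, 0)–(-1.71614, -0.3016, 0.185227)  len=0.2493
  (v13,v16,v17) [+--] → (-1.71614, -0.3016, 0.185227)–(-1.4416, -0.3016, 0.49)  len=0.4102
  (v13,v17,v14) [+-+] → (-1.4416, -0.3016, 0.49)–(-1.29418, -0.3016, 0.326389)  len=0.2202
  (v14,v17,v18) [+--] → (-1.29418, -0.3016, 0.326389)–(-1.0001, -0.3016, 0)  len=0.4393
  (v14,v18,v15) [+-+] → (-1.0001, -0.3016, 0)–(-1.06769, -0.3016, -0.0750128)  len=0.1010
  (v15,v18,v19) [+--] → (-1.06769, -0.3016, -0.0750128)–(-1.4416, -0.3016, -0.49)  len=0.5586
  (v15,v19,v12) [+-+] → (-1.4416, -0.3016, -0.49)–(-1.54984, -0.3016, -0.369841)  len=0.1617
  (v12,v19,v16) [+--] → (-1.54984, -0.3016, -0.369841)–(-1.883, -0.3016, 0)  len=0.4978
  (v24,v0,v25) [-+-] → (1.94476, -0.3016, 0)–(1.82662, -0.3016, 0.118142)  len=0.1671
  (v25,v0,v1) [-++] → (1.82662, -0.3016, 0.118142)–(1.45476, -0.3016, 0.49)  len=0.5259
  (v25,v1,v26) [-+-] → (1.45476, -0.3016, 0.49)–(1.28446, -0.3016, 0.319703)  len=0.2408
  (v26,v1,v2) [-++] → (1.28446, -0.3016, 0.319703)–(0.964761, -0.3016, 0)  len=0.4521
  (v26,v2,v27) [-+-] → (0.964761, -0.3016, 0)–(1.0829, -0.3016, -0.118142)  len=0.1671
  (v27,v2,v3) [-++] → (1.0829, -0.3016, -0.118142)–(1.45476, -0.3016, -0.49)  len=0.5259
  (v27,v3,v24) [-+-] → (1.45476, -0.3016, -0.49)–(1.5452, -0.3016, -0.399557)  len=0.1279
  (v24,v3,v0) [-++] → (1.5452, -0.3016, -0.399557)–(1.94476, -0.3016, 0)  len=0.5651

Chained into 2 loop(s):
  loop 1: 8 segments, perimeter = 2.6381
  loop 2: 8 segments, perimeter = 2.7719
Total perimeter = 5.410

loops=2 perimeter=5.410
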